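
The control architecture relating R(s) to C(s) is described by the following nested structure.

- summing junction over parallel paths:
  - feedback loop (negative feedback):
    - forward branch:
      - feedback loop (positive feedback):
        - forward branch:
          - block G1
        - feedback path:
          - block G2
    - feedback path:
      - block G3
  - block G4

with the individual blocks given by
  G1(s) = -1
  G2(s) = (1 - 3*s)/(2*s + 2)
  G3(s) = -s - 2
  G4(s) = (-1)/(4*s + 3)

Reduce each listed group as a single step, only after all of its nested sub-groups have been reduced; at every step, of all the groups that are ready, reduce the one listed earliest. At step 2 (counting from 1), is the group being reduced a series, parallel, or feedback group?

The answer is feedback.

Reasoning:
Step 1. close the feedback loop around G1, G2
Step 2. close the feedback loop around [G1/(1-G1*G2)], G3
Step 3. sum the parallel branches [[G1/(1-G1*G2)]/(1+[G1/(1-G1*G2)]*G3)], G4
Step 2 collapses a feedback group.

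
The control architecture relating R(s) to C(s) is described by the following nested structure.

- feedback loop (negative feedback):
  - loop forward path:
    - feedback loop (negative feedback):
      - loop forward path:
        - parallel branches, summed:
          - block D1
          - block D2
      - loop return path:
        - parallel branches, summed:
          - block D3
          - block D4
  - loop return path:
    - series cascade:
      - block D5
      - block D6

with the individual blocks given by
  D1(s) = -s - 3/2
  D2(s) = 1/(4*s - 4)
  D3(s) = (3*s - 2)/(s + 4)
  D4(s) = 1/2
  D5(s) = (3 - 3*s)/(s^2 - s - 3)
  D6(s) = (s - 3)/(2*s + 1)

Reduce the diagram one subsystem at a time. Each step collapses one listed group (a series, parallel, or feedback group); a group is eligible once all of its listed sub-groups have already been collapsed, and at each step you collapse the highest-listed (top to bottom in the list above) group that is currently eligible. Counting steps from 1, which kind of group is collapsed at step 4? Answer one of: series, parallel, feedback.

Step 1 - reduce the parallel group D1, D2
Step 2 - reduce the parallel group D3, D4
Step 3 - collapse the loop ((D1+D2) forward, (D3+D4) return)
Step 4 - combine D5, D6 in series
Step 5 - feedback reduction of [(D1+D2)/(1+(D1+D2)*(D3+D4))], (D5*D6)
At step 4 the group reduced is series.

Answer: series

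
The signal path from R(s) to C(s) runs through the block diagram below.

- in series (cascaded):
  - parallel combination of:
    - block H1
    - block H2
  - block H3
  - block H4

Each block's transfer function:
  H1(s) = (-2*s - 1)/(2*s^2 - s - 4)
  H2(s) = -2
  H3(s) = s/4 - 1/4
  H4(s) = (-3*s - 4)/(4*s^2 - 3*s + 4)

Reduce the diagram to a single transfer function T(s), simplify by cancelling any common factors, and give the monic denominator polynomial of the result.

The answer is s^4 - 5*s^3/4 - 5*s^2/8 + s - 2.

Reasoning:
1. add H1, H2 (parallel) gives (7 - 4*s^2)/(2*s^2 - s - 4)
2. combine (H1+H2), H3, H4 in series gives (12*s^4 + 4*s^3 - 37*s^2 - 7*s + 28)/(32*s^4 - 40*s^3 - 20*s^2 + 32*s - 64)
T(s) is the step-2 result (common factors already cancelled). Leading coefficient of the denominator: 32. Divide through by 32 for the monic polynomial.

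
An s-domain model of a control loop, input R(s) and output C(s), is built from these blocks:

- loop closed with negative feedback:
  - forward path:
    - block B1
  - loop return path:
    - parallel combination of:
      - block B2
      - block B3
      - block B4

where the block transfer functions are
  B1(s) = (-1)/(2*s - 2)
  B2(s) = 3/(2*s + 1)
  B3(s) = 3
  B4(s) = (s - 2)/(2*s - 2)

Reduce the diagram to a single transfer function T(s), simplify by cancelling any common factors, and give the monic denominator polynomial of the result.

Answer: s^3 - 13*s^2/4 + 3*s/8 + 9/4

Working:
1. parallel reduction of B2, B3, B4 gives (14*s^2 - 3*s - 14)/(4*s^2 - 2*s - 2)
2. reduce the feedback loop with forward B1 and return (B2+B3+B4) gives (-4*s^2 + 2*s + 2)/(8*s^3 - 26*s^2 + 3*s + 18)
Step 2 gives the fully reduced T(s), with no common factor left to cancel. The denominator's leading coefficient is 8, so divide each of its coefficients by 8 to get the monic form.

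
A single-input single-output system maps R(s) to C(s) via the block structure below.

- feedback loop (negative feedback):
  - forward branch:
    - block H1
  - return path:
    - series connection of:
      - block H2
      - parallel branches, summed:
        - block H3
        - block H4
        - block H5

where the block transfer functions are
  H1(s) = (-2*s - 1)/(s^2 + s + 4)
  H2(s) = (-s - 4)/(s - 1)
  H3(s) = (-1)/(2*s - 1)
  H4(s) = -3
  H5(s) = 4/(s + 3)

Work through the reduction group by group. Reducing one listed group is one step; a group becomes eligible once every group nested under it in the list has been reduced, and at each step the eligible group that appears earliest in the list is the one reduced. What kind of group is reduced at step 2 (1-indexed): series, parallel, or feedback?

Reducing step by step:

[1] sum the parallel branches H3, H4, H5
[2] series reduction of H2, (H3+H4+H5)
[3] feedback reduction of H1, (H2*(H3+H4+H5))
At step 2 the group reduced is series.

Answer: series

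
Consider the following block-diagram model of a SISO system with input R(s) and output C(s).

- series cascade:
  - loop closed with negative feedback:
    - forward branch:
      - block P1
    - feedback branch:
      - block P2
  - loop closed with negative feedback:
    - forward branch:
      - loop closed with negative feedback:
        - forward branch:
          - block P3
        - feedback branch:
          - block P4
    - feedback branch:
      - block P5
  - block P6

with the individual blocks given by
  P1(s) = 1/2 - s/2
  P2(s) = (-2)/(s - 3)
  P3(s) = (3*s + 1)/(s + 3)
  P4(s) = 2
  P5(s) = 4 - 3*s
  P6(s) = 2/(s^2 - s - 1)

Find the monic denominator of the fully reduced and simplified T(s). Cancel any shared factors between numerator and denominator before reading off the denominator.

The answer is s^5 - 43*s^4/9 + 16*s^3/3 + 29*s^2/9 - 41*s/9 - 2.

Reasoning:
Step 1 - close the feedback loop around P1, P2: (-s^2 + 4*s - 3)/(4*s - 8)
Step 2 - close the feedback loop around P3, P4: (3*s + 1)/(7*s + 5)
Step 3 - reduce the feedback loop with forward [P3/(1+P3*P4)] and return P5: (-3*s - 1)/(9*s^2 - 16*s - 9)
Step 4 - series reduction of [P1/(1+P1*P2)], [[P3/(1+P3*P4)]/(1+[P3/(1+P3*P4)]*P5)], P6: (3*s^3 - 11*s^2 + 5*s + 3)/(18*s^5 - 86*s^4 + 96*s^3 + 58*s^2 - 82*s - 36)
That last expression is T(s), already simplified. Scaling its denominator by 1/18 (the reciprocal of the leading coefficient) yields the monic denominator.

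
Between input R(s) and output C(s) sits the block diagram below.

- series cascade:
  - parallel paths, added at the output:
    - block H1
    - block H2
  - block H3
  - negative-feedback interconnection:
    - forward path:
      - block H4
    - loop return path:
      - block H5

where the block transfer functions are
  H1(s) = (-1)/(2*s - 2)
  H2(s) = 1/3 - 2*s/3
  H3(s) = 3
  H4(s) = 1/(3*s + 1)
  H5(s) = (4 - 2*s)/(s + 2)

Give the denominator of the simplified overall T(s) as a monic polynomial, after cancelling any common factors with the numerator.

[1] add H1, H2 (parallel) = (-4*s^2 + 6*s - 5)/(6*s - 6)
[2] apply the feedback formula to H4, H5 = (s + 2)/(3*s^2 + 5*s + 6)
[3] combine (H1+H2), H3, [H4/(1+H4*H5)] in series = (-4*s^3 - 2*s^2 + 7*s - 10)/(6*s^3 + 4*s^2 + 2*s - 12)
The result of step 3 is T(s) in lowest terms. Its denominator has leading coefficient 6; dividing the denominator through by 6 makes it monic.

Therefore the answer is s^3 + 2*s^2/3 + s/3 - 2.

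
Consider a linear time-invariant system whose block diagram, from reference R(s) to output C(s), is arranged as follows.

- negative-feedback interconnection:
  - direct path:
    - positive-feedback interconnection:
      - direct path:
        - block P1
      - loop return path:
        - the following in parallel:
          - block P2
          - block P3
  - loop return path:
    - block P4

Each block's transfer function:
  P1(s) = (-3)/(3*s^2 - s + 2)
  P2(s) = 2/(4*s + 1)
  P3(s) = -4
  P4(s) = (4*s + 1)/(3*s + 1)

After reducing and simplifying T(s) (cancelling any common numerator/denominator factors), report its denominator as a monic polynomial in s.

(1) sum the parallel branches P2, P3 -> (-16*s - 2)/(4*s + 1)
(2) apply the feedback formula to P1, (P2+P3) -> (-12*s - 3)/(12*s^3 - s^2 - 41*s - 4)
(3) close the feedback loop around [P1/(1-P1*(P2+P3))], P4 -> (-36*s^2 - 21*s - 3)/(36*s^4 + 9*s^3 - 172*s^2 - 77*s - 7)
That last expression is T(s), already simplified. Scaling its denominator by 1/36 (the reciprocal of the leading coefficient) yields the monic denominator.

Therefore the answer is s^4 + s^3/4 - 43*s^2/9 - 77*s/36 - 7/36.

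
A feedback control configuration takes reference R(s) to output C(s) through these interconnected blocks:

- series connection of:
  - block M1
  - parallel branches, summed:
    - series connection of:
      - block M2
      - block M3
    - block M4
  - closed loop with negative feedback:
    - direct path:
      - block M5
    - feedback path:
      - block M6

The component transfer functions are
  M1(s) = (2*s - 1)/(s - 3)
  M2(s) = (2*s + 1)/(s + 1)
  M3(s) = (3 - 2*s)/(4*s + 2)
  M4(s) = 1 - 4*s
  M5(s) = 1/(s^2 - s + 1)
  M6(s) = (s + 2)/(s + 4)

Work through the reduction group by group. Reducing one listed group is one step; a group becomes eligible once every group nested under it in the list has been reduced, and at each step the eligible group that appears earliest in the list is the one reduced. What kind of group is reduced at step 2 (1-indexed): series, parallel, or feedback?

[1] series reduction of M2, M3
[2] parallel reduction of (M2*M3), M4
[3] apply the feedback formula to M5, M6
[4] series reduction of M1, ((M2*M3)+M4), [M5/(1+M5*M6)]
At step 2 the group reduced is parallel.

Therefore the answer is parallel.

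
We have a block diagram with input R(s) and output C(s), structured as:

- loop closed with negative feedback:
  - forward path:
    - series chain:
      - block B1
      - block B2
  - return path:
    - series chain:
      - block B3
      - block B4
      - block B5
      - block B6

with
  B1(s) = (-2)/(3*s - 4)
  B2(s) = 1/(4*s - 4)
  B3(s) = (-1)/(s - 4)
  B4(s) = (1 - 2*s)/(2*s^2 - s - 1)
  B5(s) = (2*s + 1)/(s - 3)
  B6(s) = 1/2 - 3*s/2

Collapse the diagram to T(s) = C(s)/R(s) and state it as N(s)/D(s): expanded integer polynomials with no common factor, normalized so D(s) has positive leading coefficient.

The answer is (-2*s^3 + 16*s^2 - 38*s + 24)/(12*s^5 - 124*s^4 + 468*s^3 - 798*s^2 + 635*s - 191).

Reasoning:
Step 1: cascade B1, B2: (-1)/(6*s^2 - 14*s + 8)
Step 2: cascade B3, B4, B5, B6: (-6*s^2 + 5*s - 1)/(2*s^3 - 16*s^2 + 38*s - 24)
Step 3: collapse the loop ((B1*B2) forward, (B3*B4*B5*B6) return): this yields T(s), and no further normalization is needed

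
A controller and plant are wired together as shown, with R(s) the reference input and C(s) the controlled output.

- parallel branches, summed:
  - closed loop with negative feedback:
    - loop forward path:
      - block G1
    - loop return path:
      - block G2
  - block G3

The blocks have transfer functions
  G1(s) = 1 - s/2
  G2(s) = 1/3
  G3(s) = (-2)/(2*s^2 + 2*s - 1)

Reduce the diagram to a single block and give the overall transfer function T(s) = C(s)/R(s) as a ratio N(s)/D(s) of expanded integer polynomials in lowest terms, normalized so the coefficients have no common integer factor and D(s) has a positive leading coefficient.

[1] apply the feedback formula to G1, G2: (3*s - 6)/(s - 8)
[2] parallel reduction of [G1/(1+G1*G2)], G3; the result is T(s) itself (integer coefficients, no common factor, positive leading denominator coefficient)

Hence the answer: (6*s^3 - 6*s^2 - 17*s + 22)/(2*s^3 - 14*s^2 - 17*s + 8)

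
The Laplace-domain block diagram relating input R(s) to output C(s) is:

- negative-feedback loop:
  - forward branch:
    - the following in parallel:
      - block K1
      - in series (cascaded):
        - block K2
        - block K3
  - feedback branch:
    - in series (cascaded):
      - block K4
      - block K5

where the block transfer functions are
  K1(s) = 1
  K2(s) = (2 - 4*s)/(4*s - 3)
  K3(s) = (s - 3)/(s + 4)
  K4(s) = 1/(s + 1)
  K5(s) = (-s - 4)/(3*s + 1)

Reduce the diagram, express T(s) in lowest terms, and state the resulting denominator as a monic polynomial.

First reduce the diagram to T(s).

1. cascade K2, K3 -> (-4*s^2 + 14*s - 6)/(4*s^2 + 13*s - 12)
2. sum the parallel branches K1, (K2*K3) -> (27*s - 18)/(4*s^2 + 13*s - 12)
3. cascade K4, K5 -> (-s - 4)/(3*s^2 + 4*s + 1)
4. collapse the loop ((K1+(K2*K3)) forward, (K4*K5) return) -> (81*s^3 + 54*s^2 - 45*s - 18)/(12*s^4 + 55*s^3 - 7*s^2 - 125*s + 60)
T(s) is the step-4 result (common factors already cancelled). Leading coefficient of the denominator: 12. Divide through by 12 for the monic polynomial.

Answer: s^4 + 55*s^3/12 - 7*s^2/12 - 125*s/12 + 5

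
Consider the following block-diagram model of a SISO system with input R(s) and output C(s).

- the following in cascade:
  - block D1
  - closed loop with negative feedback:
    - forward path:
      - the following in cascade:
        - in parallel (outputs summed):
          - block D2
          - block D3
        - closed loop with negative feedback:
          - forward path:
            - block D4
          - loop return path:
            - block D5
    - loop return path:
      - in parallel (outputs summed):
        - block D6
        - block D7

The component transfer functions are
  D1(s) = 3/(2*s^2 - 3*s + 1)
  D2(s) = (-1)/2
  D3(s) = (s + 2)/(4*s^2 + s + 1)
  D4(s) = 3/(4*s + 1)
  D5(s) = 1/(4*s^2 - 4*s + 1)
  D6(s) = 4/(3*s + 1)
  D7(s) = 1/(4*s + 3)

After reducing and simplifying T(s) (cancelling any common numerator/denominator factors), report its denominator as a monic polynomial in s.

(1) add D2, D3 (parallel); result (-4*s^2 + s + 3)/(8*s^2 + 2*s + 2)
(2) apply the feedback formula to D4, D5; result (12*s^2 - 12*s + 3)/(16*s^3 - 12*s^2 + 4)
(3) multiply (D2+D3), [D4/(1+D4*D5)] (series); result (-48*s^4 + 60*s^3 + 12*s^2 - 33*s + 9)/(128*s^5 - 64*s^4 + 8*s^3 + 8*s^2 + 8*s + 8)
(4) parallel reduction of D6, D7; result (19*s + 13)/(12*s^2 + 13*s + 3)
(5) reduce the feedback loop with forward ((D2+D3)*[D4/(1+D4*D5)]) and return (D6+D7); result (-144*s^5 + 132*s^4 + 96*s^3 - 87*s^2 - 6*s + 9)/(384*s^6 - 64*s^5 - 268*s^4 + 332*s^3 + 59*s^2 - 106*s + 47)
(6) combine D1, [((D2+D3)*[D4/(1+D4*D5)])/(1+((D2+D3)*[D4/(1+D4*D5)])*(D6+D7))] in series; result (-216*s^3 - 126*s^2 + 63*s + 27)/(384*s^6 - 64*s^5 - 268*s^4 + 332*s^3 + 59*s^2 - 106*s + 47)
Step 6 gives the fully reduced T(s), with no common factor left to cancel. The denominator's leading coefficient is 384, so divide each of its coefficients by 384 to get the monic form.

Final answer: s^6 - s^5/6 - 67*s^4/96 + 83*s^3/96 + 59*s^2/384 - 53*s/192 + 47/384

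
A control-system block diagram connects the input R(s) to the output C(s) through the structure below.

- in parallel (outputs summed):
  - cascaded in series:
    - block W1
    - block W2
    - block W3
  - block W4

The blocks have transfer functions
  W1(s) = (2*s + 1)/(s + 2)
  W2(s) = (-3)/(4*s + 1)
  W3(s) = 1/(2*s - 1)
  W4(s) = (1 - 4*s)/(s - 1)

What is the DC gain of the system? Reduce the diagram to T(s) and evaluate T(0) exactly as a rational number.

First reduce the diagram to T(s).

1. series reduction of W1, W2, W3 = (-6*s - 3)/(8*s^3 + 14*s^2 - 5*s - 2)
2. sum the parallel branches (W1*W2*W3), W4 = (-32*s^4 - 48*s^3 + 28*s^2 + 6*s + 1)/(8*s^4 + 6*s^3 - 19*s^2 + 3*s + 2)
Evaluating the step-2 result (the overall T(s)) at s = 0 gives T(0) = 1/2.

Answer: 1/2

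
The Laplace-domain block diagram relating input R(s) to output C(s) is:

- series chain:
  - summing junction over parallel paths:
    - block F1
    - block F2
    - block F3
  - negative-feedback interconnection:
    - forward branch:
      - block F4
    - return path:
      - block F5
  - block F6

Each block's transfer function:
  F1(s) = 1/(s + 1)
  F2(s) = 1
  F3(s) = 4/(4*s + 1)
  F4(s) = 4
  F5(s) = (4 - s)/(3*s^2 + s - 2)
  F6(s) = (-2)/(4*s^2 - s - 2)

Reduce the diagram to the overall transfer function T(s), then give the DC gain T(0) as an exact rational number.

The answer is -24/7.

Reasoning:
Step 1 - combine F1, F2, F3 in parallel: (4*s^2 + 13*s + 6)/(4*s^2 + 5*s + 1)
Step 2 - reduce the feedback loop with forward F4 and return F5: (12*s^2 + 4*s - 8)/(3*s^2 - 3*s + 14)
Step 3 - cascade (F1+F2+F3), [F4/(1+F4*F5)], F6: (-96*s^3 - 248*s^2 + 64*s + 96)/(48*s^5 - 48*s^4 + 197*s^3 + 21*s^2 - 120*s - 28)
Step 3 gives the overall T(s). Then T(0) = 96/(-28) = -24/7.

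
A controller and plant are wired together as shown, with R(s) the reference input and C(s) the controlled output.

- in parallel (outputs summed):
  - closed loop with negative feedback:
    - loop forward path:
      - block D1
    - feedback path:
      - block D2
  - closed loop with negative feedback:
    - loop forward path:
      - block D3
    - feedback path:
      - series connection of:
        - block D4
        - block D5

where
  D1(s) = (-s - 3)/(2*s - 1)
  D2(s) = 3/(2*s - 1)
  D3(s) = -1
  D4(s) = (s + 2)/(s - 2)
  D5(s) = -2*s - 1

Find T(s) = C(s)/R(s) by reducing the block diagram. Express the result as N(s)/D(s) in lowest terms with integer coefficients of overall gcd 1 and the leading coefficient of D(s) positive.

First reduce the diagram to T(s).

[1] close the feedback loop around D1, D2 = (-2*s^2 - 5*s + 3)/(4*s^2 - 7*s - 8)
[2] series reduction of D4, D5 = (-2*s^2 - 5*s - 2)/(s - 2)
[3] apply the feedback formula to D3, (D4*D5) = (2 - s)/(2*s^2 + 6*s)
[4] parallel reduction of [D1/(1+D1*D2)], [D3/(1+D3*(D4*D5))]; the result is T(s) itself (integer coefficients, no common factor, positive leading denominator coefficient)

Answer: (-4*s^4 - 26*s^3 - 9*s^2 + 12*s - 16)/(8*s^4 + 10*s^3 - 58*s^2 - 48*s)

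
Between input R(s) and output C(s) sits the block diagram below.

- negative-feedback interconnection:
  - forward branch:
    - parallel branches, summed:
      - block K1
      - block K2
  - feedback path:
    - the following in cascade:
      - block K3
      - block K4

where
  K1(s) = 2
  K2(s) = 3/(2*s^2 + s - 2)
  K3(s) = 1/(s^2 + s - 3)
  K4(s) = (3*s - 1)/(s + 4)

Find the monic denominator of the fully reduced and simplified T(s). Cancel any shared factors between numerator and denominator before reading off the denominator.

The answer is s^5 + 11*s^4/2 + 17*s^3/2 - 31*s^2/2 - 19*s/2 + 25/2.

Reasoning:
Step 1. add K1, K2 (parallel) = (4*s^2 + 2*s - 1)/(2*s^2 + s - 2)
Step 2. cascade K3, K4 = (3*s - 1)/(s^3 + 5*s^2 + s - 12)
Step 3. feedback reduction of (K1+K2), (K3*K4) = (4*s^5 + 22*s^4 + 13*s^3 - 51*s^2 - 25*s + 12)/(2*s^5 + 11*s^4 + 17*s^3 - 31*s^2 - 19*s + 25)
The result of step 3 is T(s) in lowest terms. Its denominator has leading coefficient 2; dividing the denominator through by 2 makes it monic.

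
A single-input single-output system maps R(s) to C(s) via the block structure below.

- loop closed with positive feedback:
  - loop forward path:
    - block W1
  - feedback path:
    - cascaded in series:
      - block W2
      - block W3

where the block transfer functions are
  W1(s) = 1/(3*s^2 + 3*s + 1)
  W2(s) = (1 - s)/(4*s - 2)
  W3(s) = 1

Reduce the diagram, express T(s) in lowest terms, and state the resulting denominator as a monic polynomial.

First reduce the diagram to T(s).

Step 1: combine W2, W3 in series, giving (1 - s)/(4*s - 2)
Step 2: collapse the loop (W1 forward, (W2*W3) return), giving (4*s - 2)/(12*s^3 + 6*s^2 - s - 3)
The result of step 2 is T(s) in lowest terms. Its denominator has leading coefficient 12; dividing the denominator through by 12 makes it monic.

Answer: s^3 + s^2/2 - s/12 - 1/4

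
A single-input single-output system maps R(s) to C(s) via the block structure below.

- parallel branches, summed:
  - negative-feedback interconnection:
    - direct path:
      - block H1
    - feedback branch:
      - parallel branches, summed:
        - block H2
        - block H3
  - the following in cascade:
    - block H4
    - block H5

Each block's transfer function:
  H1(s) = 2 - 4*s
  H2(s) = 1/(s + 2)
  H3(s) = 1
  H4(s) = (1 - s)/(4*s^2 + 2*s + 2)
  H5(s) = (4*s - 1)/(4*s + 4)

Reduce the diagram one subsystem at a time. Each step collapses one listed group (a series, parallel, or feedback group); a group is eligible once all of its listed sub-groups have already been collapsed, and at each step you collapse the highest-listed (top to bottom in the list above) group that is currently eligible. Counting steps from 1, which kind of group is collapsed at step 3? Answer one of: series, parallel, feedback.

Step 1 - add H2, H3 (parallel)
Step 2 - apply the feedback formula to H1, (H2+H3)
Step 3 - series reduction of H4, H5
Step 4 - add [H1/(1+H1*(H2+H3))], (H4*H5) (parallel)
The group at step 3 is a series group.

Answer: series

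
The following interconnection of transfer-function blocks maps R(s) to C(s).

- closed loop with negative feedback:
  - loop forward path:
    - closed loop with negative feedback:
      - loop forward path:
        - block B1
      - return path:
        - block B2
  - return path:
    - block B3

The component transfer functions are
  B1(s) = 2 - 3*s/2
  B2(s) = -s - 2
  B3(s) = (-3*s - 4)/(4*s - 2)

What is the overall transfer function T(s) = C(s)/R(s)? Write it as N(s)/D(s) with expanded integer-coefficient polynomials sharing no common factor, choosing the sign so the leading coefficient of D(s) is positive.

First reduce the diagram to T(s).

1. apply the feedback formula to B1, B2 -> (4 - 3*s)/(3*s^2 + 2*s - 6)
2. collapse the loop ([B1/(1+B1*B2)] forward, B3 return); the result is T(s) itself (integer coefficients, no common factor, positive leading denominator coefficient)

Answer: (-12*s^2 + 22*s - 8)/(12*s^3 + 11*s^2 - 28*s - 4)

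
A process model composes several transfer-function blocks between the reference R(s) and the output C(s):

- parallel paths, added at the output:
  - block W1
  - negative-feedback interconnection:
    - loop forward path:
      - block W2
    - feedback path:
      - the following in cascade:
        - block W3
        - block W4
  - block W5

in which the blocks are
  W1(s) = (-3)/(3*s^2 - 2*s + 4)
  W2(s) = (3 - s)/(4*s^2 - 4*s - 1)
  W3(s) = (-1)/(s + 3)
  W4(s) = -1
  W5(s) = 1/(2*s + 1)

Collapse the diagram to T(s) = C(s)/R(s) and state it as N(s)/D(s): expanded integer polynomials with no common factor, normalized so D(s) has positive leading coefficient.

Step 1 - series reduction of W3, W4; result 1/(s + 3)
Step 2 - collapse the loop (W2 forward, (W3*W4) return); result (9 - s^2)/(4*s^3 + 8*s^2 - 14*s)
Step 3 - add W1, [W2/(1+W2*(W3*W4))], W5 (parallel), giving the overall T(s)

Therefore the answer is (6*s^5 - 7*s^4 - 54*s^3 + 107*s^2 + 40*s + 36)/(24*s^6 + 44*s^5 - 68*s^4 + 78*s^3 - 52*s^2 - 56*s).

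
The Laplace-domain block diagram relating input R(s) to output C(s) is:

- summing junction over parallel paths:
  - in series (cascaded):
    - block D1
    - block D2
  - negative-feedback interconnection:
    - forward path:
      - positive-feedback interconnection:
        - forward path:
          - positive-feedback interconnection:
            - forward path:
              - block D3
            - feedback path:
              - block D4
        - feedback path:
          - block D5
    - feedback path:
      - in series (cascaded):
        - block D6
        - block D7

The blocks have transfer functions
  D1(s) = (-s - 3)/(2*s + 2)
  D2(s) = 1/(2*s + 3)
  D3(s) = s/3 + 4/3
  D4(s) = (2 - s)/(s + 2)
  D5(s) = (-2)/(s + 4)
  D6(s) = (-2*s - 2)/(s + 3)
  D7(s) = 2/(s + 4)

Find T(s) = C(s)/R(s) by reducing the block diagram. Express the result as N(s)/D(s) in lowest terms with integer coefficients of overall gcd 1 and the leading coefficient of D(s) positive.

Step 1: combine D1, D2 in series; result (-s - 3)/(4*s^2 + 10*s + 6)
Step 2: collapse the loop (D3 forward, D4 return); result (s^2 + 6*s + 8)/(s^2 + 5*s - 2)
Step 3: reduce the feedback loop with forward [D3/(1-D3*D4)] and return D5; result (s^2 + 6*s + 8)/(s^2 + 7*s + 2)
Step 4: multiply D6, D7 (series); result (-4*s - 4)/(s^2 + 7*s + 12)
Step 5: feedback reduction of [[D3/(1-D3*D4)]/(1-[D3/(1-D3*D4)]*D5)], (D6*D7); result (s^3 + 9*s^2 + 26*s + 24)/(s^3 + 6*s^2 + 11*s - 2)
Step 6: parallel reduction of (D1*D2), [[[D3/(1-D3*D4)]/(1-[D3/(1-D3*D4)]*D5)]/(1+[[D3/(1-D3*D4)]/(1-[D3/(1-D3*D4)]*D5)]*(D6*D7))], which is the overall transfer function T(s) = C(s)/R(s) in lowest terms

Therefore the answer is (4*s^5 + 45*s^4 + 191*s^3 + 381*s^2 + 365*s + 150)/(4*s^5 + 34*s^4 + 110*s^3 + 138*s^2 + 46*s - 12).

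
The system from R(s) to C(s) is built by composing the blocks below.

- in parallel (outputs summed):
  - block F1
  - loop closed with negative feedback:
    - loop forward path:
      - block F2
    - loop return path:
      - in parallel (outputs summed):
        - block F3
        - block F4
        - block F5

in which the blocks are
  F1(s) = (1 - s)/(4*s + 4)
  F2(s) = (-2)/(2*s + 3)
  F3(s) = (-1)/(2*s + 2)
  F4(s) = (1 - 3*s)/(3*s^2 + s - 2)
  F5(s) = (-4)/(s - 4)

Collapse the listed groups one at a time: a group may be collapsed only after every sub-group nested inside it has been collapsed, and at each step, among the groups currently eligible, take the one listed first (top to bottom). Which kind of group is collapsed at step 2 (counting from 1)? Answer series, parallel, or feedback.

Step 1 - add F3, F4, F5 (parallel)
Step 2 - close the feedback loop around F2, (F3+F4+F5)
Step 3 - parallel reduction of F1, [F2/(1+F2*(F3+F4+F5))]
Step 2 collapses a feedback group.

Answer: feedback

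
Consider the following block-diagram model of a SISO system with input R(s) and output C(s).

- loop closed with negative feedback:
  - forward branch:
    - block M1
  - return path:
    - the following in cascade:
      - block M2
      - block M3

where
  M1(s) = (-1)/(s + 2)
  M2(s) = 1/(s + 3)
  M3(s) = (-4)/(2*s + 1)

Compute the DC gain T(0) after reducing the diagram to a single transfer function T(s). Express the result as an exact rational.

1. multiply M2, M3 (series), giving (-4)/(2*s^2 + 7*s + 3)
2. collapse the loop (M1 forward, (M2*M3) return), giving (-2*s^2 - 7*s - 3)/(2*s^3 + 11*s^2 + 17*s + 10)
DC gain: substitute s = 0 into T(s) from step 2: T(0) = -3/10.

Final answer: -3/10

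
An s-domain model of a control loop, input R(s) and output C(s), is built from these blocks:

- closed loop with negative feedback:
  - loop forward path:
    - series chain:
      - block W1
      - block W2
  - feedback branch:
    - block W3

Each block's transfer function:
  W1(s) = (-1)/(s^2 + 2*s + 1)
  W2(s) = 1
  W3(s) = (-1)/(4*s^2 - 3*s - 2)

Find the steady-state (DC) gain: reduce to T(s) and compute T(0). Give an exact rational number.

(1) cascade W1, W2 gives (-1)/(s^2 + 2*s + 1)
(2) collapse the loop ((W1*W2) forward, W3 return) gives (-4*s^2 + 3*s + 2)/(4*s^4 + 5*s^3 - 4*s^2 - 7*s - 1)
Step 2 gives the overall T(s). Then T(0) = 2/(-1) = -2.

Therefore the answer is -2.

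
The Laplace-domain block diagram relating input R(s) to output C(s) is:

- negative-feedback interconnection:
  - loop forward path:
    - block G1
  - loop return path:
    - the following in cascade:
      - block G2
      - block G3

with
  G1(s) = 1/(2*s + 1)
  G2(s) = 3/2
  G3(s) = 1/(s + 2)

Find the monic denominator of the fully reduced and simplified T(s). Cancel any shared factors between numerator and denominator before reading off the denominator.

Step 1. reduce the series chain G2, G3: 3/(2*s + 4)
Step 2. collapse the loop (G1 forward, (G2*G3) return): (2*s + 4)/(4*s^2 + 10*s + 7)
That last expression is T(s), already simplified. Scaling its denominator by 1/4 (the reciprocal of the leading coefficient) yields the monic denominator.

Answer: s^2 + 5*s/2 + 7/4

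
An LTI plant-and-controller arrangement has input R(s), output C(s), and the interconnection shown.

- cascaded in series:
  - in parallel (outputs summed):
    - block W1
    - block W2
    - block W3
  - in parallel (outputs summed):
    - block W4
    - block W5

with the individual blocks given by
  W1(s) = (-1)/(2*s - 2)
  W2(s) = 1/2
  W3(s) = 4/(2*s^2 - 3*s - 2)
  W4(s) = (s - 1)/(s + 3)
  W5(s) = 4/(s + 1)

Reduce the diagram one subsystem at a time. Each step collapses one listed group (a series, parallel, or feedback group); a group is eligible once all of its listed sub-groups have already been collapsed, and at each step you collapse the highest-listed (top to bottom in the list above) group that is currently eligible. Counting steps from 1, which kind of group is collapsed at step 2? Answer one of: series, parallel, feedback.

Answer: parallel

Working:
[1] add W1, W2, W3 (parallel)
[2] sum the parallel branches W4, W5
[3] multiply (W1+W2+W3), (W4+W5) (series)
At step 2 the group reduced is parallel.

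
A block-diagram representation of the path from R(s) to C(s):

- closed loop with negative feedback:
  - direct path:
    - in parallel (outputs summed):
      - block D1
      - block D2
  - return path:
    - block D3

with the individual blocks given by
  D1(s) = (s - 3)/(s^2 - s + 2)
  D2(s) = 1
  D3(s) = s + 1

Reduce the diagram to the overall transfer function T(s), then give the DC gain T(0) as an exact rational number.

(1) sum the parallel branches D1, D2: (s^2 - 1)/(s^2 - s + 2)
(2) apply the feedback formula to (D1+D2), D3: (s^2 - 1)/(s^3 + 2*s^2 - 2*s + 1)
That last expression is T(s); at s = 0 only the constant terms survive, so T(0) = -1/1 = -1.

Hence the answer: -1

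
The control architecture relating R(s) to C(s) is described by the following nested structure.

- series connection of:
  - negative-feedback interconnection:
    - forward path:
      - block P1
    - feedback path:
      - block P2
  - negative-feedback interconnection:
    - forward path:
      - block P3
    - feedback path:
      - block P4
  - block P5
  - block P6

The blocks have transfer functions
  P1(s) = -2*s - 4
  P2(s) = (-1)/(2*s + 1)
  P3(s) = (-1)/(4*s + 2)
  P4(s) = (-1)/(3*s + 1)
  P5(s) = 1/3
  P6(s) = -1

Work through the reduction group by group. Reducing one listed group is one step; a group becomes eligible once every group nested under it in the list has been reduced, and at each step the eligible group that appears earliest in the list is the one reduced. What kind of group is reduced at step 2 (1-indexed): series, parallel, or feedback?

The answer is feedback.

Reasoning:
Step 1 - apply the feedback formula to P1, P2
Step 2 - reduce the feedback loop with forward P3 and return P4
Step 3 - reduce the series chain [P1/(1+P1*P2)], [P3/(1+P3*P4)], P5, P6
So the answer for step 2 is feedback.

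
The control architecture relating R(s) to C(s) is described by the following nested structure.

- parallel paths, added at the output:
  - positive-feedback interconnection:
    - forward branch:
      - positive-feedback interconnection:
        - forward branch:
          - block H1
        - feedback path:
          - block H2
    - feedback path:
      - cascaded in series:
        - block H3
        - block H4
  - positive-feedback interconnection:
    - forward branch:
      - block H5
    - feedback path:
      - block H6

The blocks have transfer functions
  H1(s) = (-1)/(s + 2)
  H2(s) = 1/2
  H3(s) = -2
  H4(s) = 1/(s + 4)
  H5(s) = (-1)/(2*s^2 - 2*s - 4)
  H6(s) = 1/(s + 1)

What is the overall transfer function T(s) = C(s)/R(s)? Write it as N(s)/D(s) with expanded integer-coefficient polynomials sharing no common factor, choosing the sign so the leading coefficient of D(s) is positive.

First reduce the diagram to T(s).

Step 1: feedback reduction of H1, H2 -> (-2)/(2*s + 5)
Step 2: series reduction of H3, H4 -> (-2)/(s + 4)
Step 3: close the feedback loop around [H1/(1-H1*H2)], (H3*H4) -> (-2*s - 8)/(2*s^2 + 13*s + 16)
Step 4: feedback reduction of H5, H6 -> (-s - 1)/(2*s^3 - 6*s - 3)
Step 5: add [[H1/(1-H1*H2)]/(1-[H1/(1-H1*H2)]*(H3*H4))], [H5/(1-H5*H6)] (parallel): this yields T(s), and no further normalization is needed

Answer: (-4*s^4 - 18*s^3 - 3*s^2 + 25*s + 8)/(4*s^5 + 26*s^4 + 20*s^3 - 84*s^2 - 135*s - 48)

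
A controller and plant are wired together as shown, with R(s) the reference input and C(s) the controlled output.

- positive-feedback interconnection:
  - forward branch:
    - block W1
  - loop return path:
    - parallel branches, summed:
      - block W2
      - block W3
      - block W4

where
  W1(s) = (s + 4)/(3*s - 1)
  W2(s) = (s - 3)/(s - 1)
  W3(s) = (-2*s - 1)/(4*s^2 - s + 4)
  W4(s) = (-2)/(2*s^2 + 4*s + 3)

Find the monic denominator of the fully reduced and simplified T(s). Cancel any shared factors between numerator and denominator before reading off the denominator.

Answer: s^6 - s^5/2 + 6*s^4 + 87*s^3/8 + 65*s^2/8 + 55*s/8 + 7

Working:
(1) parallel reduction of W2, W3, W4; result (8*s^5 - 14*s^4 - 40*s^3 - 25*s^2 - 30*s - 25)/(8*s^5 + 6*s^4 + 2*s^3 - 3*s^2 - s - 12)
(2) feedback reduction of W1, (W2+W3+W4); result (8*s^6 + 38*s^5 + 26*s^4 + 5*s^3 - 13*s^2 - 16*s - 48)/(16*s^6 - 8*s^5 + 96*s^4 + 174*s^3 + 130*s^2 + 110*s + 112)
Step 2 gives the fully reduced T(s), with no common factor left to cancel. The denominator's leading coefficient is 16, so divide each of its coefficients by 16 to get the monic form.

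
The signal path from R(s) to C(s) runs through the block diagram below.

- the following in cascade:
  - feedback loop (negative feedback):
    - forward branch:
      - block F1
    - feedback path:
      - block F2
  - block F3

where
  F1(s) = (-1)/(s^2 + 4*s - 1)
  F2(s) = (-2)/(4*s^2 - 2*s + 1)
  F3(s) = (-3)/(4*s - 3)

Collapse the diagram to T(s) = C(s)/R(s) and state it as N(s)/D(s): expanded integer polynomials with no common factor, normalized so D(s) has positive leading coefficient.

[1] reduce the feedback loop with forward F1 and return F2: (-4*s^2 + 2*s - 1)/(4*s^4 + 14*s^3 - 11*s^2 + 6*s + 1)
[2] combine [F1/(1+F1*F2)], F3 in series - this is the overall T(s), already in the required normalized form

Therefore the answer is (12*s^2 - 6*s + 3)/(16*s^5 + 44*s^4 - 86*s^3 + 57*s^2 - 14*s - 3).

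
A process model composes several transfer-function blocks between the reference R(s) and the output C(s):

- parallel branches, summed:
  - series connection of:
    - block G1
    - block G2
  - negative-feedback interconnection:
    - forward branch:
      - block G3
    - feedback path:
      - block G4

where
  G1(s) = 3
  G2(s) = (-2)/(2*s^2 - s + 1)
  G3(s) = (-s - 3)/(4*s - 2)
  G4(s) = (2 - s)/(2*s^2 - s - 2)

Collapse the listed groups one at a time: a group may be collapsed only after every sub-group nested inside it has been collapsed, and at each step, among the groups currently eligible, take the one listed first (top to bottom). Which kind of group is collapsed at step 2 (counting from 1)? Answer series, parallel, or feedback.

Reducing step by step:

(1) combine G1, G2 in series
(2) collapse the loop (G3 forward, G4 return)
(3) reduce the parallel group (G1*G2), [G3/(1+G3*G4)]
So the answer for step 2 is feedback.

Answer: feedback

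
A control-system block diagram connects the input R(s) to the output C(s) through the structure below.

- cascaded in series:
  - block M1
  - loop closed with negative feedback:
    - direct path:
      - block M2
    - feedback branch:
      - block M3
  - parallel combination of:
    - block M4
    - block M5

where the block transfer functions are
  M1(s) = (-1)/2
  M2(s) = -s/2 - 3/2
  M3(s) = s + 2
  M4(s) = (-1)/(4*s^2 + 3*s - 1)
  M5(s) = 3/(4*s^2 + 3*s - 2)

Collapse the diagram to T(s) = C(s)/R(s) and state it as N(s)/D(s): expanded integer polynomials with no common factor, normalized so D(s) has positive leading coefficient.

The answer is (-8*s^3 - 30*s^2 - 17*s + 3)/(32*s^6 + 208*s^5 + 362*s^4 + 144*s^3 - 110*s^2 - 52*s + 16).

Reasoning:
1. close the feedback loop around M2, M3; result (s + 3)/(s^2 + 5*s + 4)
2. sum the parallel branches M4, M5; result (8*s^2 + 6*s - 1)/(16*s^4 + 24*s^3 - 3*s^2 - 9*s + 2)
3. multiply M1, [M2/(1+M2*M3)], (M4+M5) (series), giving the overall T(s)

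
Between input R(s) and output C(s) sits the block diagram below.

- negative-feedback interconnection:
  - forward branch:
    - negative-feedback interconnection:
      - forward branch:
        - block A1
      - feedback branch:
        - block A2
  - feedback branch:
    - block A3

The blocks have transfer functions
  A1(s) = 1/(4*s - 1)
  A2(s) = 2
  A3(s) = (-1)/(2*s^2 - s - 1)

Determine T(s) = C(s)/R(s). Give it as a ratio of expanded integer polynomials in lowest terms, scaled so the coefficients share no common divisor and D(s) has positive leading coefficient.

Answer: (2*s^2 - s - 1)/(8*s^3 - 2*s^2 - 5*s - 2)

Working:
Step 1 - close the feedback loop around A1, A2, giving 1/(4*s + 1)
Step 2 - reduce the feedback loop with forward [A1/(1+A1*A2)] and return A3, giving the overall T(s)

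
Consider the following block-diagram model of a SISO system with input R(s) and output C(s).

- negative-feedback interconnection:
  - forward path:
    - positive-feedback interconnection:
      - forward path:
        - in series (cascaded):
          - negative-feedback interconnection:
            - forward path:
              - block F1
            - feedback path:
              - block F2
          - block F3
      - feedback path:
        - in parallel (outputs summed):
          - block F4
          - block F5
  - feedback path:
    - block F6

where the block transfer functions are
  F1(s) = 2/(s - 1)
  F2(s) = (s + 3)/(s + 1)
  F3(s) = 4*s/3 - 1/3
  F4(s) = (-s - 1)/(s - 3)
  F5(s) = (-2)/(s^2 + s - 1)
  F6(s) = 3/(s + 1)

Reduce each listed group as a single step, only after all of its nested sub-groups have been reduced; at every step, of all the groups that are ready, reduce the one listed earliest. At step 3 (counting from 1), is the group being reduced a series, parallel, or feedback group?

Answer: parallel

Working:
(1) close the feedback loop around F1, F2
(2) cascade [F1/(1+F1*F2)], F3
(3) parallel reduction of F4, F5
(4) close the feedback loop around ([F1/(1+F1*F2)]*F3), (F4+F5)
(5) reduce the feedback loop with forward [([F1/(1+F1*F2)]*F3)/(1-([F1/(1+F1*F2)]*F3)*(F4+F5))] and return F6
Step 3 collapses a parallel group.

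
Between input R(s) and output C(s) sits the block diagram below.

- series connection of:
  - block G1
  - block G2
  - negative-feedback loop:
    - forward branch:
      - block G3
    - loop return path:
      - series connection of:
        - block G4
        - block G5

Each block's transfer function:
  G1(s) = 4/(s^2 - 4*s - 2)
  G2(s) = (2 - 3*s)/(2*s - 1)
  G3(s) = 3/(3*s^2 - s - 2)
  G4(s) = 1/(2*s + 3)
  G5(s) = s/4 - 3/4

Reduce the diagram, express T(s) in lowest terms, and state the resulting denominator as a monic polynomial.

Step 1. cascade G4, G5: (s - 3)/(8*s + 12)
Step 2. close the feedback loop around G3, (G4*G5): (24*s + 36)/(24*s^3 + 28*s^2 - 25*s - 33)
Step 3. reduce the series chain G1, G2, [G3/(1+G3*(G4*G5))]: (-288*s^2 - 240*s + 288)/(48*s^6 - 160*s^5 - 302*s^4 + 207*s^3 + 353*s^2 - 50*s - 66)
No further cancellation is possible in the step-3 result, so that is T(s). Its denominator becomes monic after dividing by the leading coefficient 48.

Answer: s^6 - 10*s^5/3 - 151*s^4/24 + 69*s^3/16 + 353*s^2/48 - 25*s/24 - 11/8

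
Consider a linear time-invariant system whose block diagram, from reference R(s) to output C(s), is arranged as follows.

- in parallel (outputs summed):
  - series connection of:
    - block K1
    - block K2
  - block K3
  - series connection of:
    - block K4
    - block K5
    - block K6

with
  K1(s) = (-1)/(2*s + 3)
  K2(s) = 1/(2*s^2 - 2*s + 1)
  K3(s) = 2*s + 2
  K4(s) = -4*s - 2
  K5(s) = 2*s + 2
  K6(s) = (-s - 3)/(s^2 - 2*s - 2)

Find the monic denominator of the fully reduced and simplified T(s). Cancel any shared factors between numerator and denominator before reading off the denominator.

Answer: s^5 - 3*s^4/2 - 4*s^3 + 7*s^2/4 + s/2 - 3/2

Working:
(1) reduce the series chain K1, K2 = (-1)/(4*s^3 + 2*s^2 - 4*s + 3)
(2) reduce the series chain K4, K5, K6 = (8*s^3 + 36*s^2 + 40*s + 12)/(s^2 - 2*s - 2)
(3) sum the parallel branches (K1*K2), K3, (K4*K5*K6) = (40*s^6 + 156*s^5 + 156*s^4 - 10*s^3 - 11*s^2 + 66*s + 26)/(4*s^5 - 6*s^4 - 16*s^3 + 7*s^2 + 2*s - 6)
Step 3 gives the fully reduced T(s), with no common factor left to cancel. The denominator's leading coefficient is 4, so divide each of its coefficients by 4 to get the monic form.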